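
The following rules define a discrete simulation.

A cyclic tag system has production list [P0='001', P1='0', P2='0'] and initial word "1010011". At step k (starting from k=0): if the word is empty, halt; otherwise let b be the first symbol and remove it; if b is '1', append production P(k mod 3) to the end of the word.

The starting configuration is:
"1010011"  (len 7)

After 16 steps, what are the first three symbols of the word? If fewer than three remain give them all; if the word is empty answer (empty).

010

0) "1010011"  (len 7)
1) "010011001"  (len 9)
2) "10011001"  (len 8)
3) "00110010"  (len 8)
4) "0110010"  (len 7)
5) "110010"  (len 6)
6) "100100"  (len 6)
7) "00100001"  (len 8)
8) "0100001"  (len 7)
9) "100001"  (len 6)
10) "00001001"  (len 8)
11) "0001001"  (len 7)
12) "001001"  (len 6)
13) "01001"  (len 5)
14) "1001"  (len 4)
15) "0010"  (len 4)
16) "010"  (len 3)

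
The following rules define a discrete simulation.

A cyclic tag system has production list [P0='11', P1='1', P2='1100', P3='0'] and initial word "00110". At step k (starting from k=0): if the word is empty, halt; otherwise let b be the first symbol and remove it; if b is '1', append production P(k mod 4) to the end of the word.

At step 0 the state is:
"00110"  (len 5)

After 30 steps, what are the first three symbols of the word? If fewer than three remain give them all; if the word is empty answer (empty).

0) "00110"  (len 5)
1) "0110"  (len 4)
2) "110"  (len 3)
3) "101100"  (len 6)
4) "011000"  (len 6)
5) "11000"  (len 5)
6) "10001"  (len 5)
7) "00011100"  (len 8)
8) "0011100"  (len 7)
9) "011100"  (len 6)
10) "11100"  (len 5)
11) "11001100"  (len 8)
12) "10011000"  (len 8)
13) "001100011"  (len 9)
14) "01100011"  (len 8)
15) "1100011"  (len 7)
16) "1000110"  (len 7)
17) "00011011"  (len 8)
18) "0011011"  (len 7)
19) "011011"  (len 6)
20) "11011"  (len 5)
21) "101111"  (len 6)
22) "011111"  (len 6)
23) "11111"  (len 5)
24) "11110"  (len 5)
25) "111011"  (len 6)
26) "110111"  (len 6)
27) "101111100"  (len 9)
28) "011111000"  (len 9)
29) "11111000"  (len 8)
30) "11110001"  (len 8)

111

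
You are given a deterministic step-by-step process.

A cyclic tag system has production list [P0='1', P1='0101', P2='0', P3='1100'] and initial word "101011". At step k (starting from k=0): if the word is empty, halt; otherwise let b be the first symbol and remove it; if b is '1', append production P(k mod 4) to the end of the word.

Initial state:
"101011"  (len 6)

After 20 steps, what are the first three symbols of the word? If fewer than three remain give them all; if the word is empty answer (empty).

t=0: "101011"  (len 6)
t=1: "010111"  (len 6)
t=2: "10111"  (len 5)
t=3: "01110"  (len 5)
t=4: "1110"  (len 4)
t=5: "1101"  (len 4)
t=6: "1010101"  (len 7)
t=7: "0101010"  (len 7)
t=8: "101010"  (len 6)
t=9: "010101"  (len 6)
t=10: "10101"  (len 5)
t=11: "01010"  (len 5)
t=12: "1010"  (len 4)
t=13: "0101"  (len 4)
t=14: "101"  (len 3)
t=15: "010"  (len 3)
t=16: "10"  (len 2)
t=17: "01"  (len 2)
t=18: "1"  (len 1)
t=19: "0"  (len 1)
t=20: (halted — word empty)

(empty)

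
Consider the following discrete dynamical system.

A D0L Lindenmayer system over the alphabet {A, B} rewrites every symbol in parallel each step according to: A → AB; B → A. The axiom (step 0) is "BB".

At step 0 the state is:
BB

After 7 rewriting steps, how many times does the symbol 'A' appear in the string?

[0] BB
[1] AA
[2] ABAB
[3] ABAABA
[4] ABAABABAAB
[5] ABAABABAABAABABA
[6] ABAABABAABAABABAABABAABAAB
[7] ABAABABAABAABABAABABAABAABABAABAABABAABABA

26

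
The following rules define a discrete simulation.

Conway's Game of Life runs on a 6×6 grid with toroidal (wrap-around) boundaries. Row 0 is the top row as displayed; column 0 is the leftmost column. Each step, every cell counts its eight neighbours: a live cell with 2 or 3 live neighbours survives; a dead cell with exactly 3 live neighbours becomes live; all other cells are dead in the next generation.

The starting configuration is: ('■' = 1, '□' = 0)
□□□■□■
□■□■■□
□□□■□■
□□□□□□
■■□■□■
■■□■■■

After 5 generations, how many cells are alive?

6

k=0  □□□■□■
□■□■■□
□□□■□■
□□□□□□
■■□■□■
■■□■■■
k=1  □■□□□□
■□□■□■
□□■■□□
□□■□□■
□■□■□□
□■□■□□
k=2  □■□□■□
■■□■■□
■■■■□■
□■□□■□
■■□■■□
■■□□□□
k=3  □□□■■□
□□□□□□
□□□□□□
□□□□□□
□□□■■□
□□□■■□
k=4  □□□■■□
□□□□□□
□□□□□□
□□□□□□
□□□■■□
□□■□□■
k=5  □□□■■□
□□□□□□
□□□□□□
□□□□□□
□□□■■□
□□■□□■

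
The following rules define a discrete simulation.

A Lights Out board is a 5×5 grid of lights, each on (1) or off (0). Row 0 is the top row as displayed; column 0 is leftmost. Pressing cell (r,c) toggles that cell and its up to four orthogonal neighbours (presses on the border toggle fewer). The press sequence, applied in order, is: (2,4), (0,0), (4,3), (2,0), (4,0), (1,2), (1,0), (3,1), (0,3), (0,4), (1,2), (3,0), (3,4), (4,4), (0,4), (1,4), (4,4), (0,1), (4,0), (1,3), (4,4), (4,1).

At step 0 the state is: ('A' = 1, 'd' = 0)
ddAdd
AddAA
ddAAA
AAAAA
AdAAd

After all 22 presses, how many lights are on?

11

step 0: ddAdd
AddAA
ddAAA
AAAAA
AdAAd
step 1: ddAdd
AddAd
ddAdd
AAAAd
AdAAd
step 2: AAAdd
dddAd
ddAdd
AAAAd
AdAAd
step 3: AAAdd
dddAd
ddAdd
AAAdd
AdddA
step 4: AAAdd
AddAd
AAAdd
dAAdd
AdddA
step 5: AAAdd
AddAd
AAAdd
AAAdd
dAddA
step 6: AAddd
AAAdd
AAddd
AAAdd
dAddA
step 7: dAddd
ddAdd
dAddd
AAAdd
dAddA
step 8: dAddd
ddAdd
ddddd
ddddd
ddddA
step 9: dAAAA
ddAAd
ddddd
ddddd
ddddA
step 10: dAAdd
ddAAA
ddddd
ddddd
ddddA
step 11: dAddd
dAddA
ddAdd
ddddd
ddddA
step 12: dAddd
dAddA
AdAdd
AAddd
AdddA
step 13: dAddd
dAddA
AdAdA
AAdAA
Adddd
step 14: dAddd
dAddA
AdAdA
AAdAd
AddAA
step 15: dAdAA
dAddd
AdAdA
AAdAd
AddAA
step 16: dAdAd
dAdAA
AdAdd
AAdAd
AddAA
step 17: dAdAd
dAdAA
AdAdd
AAdAA
Adddd
step 18: AdAAd
dddAA
AdAdd
AAdAA
Adddd
step 19: AdAAd
dddAA
AdAdd
dAdAA
dAddd
step 20: AdAdd
ddAdd
AdAAd
dAdAA
dAddd
step 21: AdAdd
ddAdd
AdAAd
dAdAd
dAdAA
step 22: AdAdd
ddAdd
AdAAd
dddAd
AdAAA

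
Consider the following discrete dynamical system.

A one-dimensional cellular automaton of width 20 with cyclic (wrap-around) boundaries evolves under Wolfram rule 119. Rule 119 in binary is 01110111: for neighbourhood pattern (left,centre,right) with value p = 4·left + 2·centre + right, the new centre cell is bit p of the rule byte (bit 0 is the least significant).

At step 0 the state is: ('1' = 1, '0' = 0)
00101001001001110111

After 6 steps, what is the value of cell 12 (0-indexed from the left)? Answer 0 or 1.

1

step 0: 00101001001001110111
step 1: 11111111111110011001
step 2: 00000000000011101110
step 3: 11111111111100110011
step 4: 00000000000111011100
step 5: 11111111111001100111
step 6: 00000000001110111000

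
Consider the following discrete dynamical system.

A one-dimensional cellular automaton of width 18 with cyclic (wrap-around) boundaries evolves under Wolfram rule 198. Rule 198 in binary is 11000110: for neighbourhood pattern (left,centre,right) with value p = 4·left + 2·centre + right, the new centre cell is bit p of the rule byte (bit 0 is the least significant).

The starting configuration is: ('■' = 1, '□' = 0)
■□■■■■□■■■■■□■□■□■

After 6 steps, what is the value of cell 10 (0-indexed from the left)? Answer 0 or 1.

t=0: ■□■■■■□■■■■■□■□■□■
t=1: ■□□■■■□□■■■■□■□■□□
t=2: ■□■□■■□■□■■■□■□■□■
t=3: ■□■□□■□■□□■■□■□■□□
t=4: ■□■□■■□■□■□■□■□■□■
t=5: ■□■□□■□■□■□■□■□■□□
t=6: ■□■□■■□■□■□■□■□■□■

0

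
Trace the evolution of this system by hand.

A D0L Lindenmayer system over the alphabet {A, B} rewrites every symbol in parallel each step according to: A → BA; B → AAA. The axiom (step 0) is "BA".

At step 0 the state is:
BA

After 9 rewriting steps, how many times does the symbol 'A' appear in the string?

2683

k=0  BA
k=1  AAABA
k=2  BABABAAAABA
k=3  AAABAAAABAAAABABABABAAAABA
k=4  BABABAAAABABABABAAAABABABABAAAABAAAABAAAABAAAABABABABAAAABA
k=5  AAABAAAABAAAABABABABAAAABAAAABAAAABAAAABABABABAAAABAAAABAA…ABABAAAABABABABAAAABABABABAAAABAAAABAAAABAAAABABABABAAAABA  (len 137)
k=6  BABABAAAABABABABAAAABABABABAAAABAAAABAAAABAAAABABABABAAAAB…ABABAAAABABABABAAAABABABABAAAABAAAABAAAABAAAABABABABAAAABA  (len 314)
k=7  AAABAAAABAAAABABABABAAAABAAAABAAAABAAAABABABABAAAABAAAABAA…ABABAAAABABABABAAAABABABABAAAABAAAABAAAABAAAABABABABAAAABA  (len 725)
k=8  BABABAAAABABABABAAAABABABABAAAABAAAABAAAABAAAABABABABAAAAB…ABABAAAABABABABAAAABABABABAAAABAAAABAAAABAAAABABABABAAAABA  (len 1667)
k=9  AAABAAAABAAAABABABABAAAABAAAABAAAABAAAABABABABAAAABAAAABAA…ABABAAAABABABABAAAABABABABAAAABAAAABAAAABAAAABABABABAAAABA  (len 3842)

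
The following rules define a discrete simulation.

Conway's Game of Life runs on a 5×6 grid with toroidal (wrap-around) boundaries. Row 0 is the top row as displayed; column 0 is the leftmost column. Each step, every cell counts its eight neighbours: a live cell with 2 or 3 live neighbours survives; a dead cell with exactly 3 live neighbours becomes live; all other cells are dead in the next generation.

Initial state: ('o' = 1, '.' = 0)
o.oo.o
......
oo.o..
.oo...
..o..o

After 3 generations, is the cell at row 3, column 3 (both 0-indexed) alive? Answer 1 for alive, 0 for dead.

1

[0] o.oo.o
......
oo.o..
.oo...
..o..o
[1] oooooo
...ooo
oo....
...o..
....oo
[2] .oo...
......
o.oo.o
o...oo
.o....
[3] .oo...
o..o..
oo.o..
..ooo.
.oo..o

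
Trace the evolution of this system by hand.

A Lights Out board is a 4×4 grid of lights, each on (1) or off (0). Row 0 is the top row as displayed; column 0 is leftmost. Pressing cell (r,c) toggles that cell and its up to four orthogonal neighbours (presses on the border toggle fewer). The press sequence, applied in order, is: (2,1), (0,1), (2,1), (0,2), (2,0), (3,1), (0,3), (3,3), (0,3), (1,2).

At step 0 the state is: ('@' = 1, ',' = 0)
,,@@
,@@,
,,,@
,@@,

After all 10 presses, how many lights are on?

9

0) ,,@@
,@@,
,,,@
,@@,
1) ,,@@
,,@,
@@@@
,,@,
2) @@,@
,@@,
@@@@
,,@,
3) @@,@
,,@,
,,,@
,@@,
4) @,@,
,,,,
,,,@
,@@,
5) @,@,
@,,,
@@,@
@@@,
6) @,@,
@,,,
@,,@
,,,,
7) @,,@
@,,@
@,,@
,,,,
8) @,,@
@,,@
@,,,
,,@@
9) @,@,
@,,,
@,,,
,,@@
10) @,,,
@@@@
@,@,
,,@@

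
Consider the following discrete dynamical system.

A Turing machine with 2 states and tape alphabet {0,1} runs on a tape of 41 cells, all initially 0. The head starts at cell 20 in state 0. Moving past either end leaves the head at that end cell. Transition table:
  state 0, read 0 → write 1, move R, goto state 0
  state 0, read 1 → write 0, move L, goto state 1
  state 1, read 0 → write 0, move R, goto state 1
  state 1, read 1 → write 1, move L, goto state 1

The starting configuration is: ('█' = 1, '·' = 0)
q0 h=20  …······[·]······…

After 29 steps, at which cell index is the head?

t=0: q0 h=20  …······[·]······…
t=1: q0 h=21  …·····█[·]······…
t=2: q0 h=22  …····██[·]······…
t=3: q0 h=23  …···███[·]······…
t=4: q0 h=24  …··████[·]······…
t=5: q0 h=25  …·█████[·]······…
t=6: q0 h=26  …██████[·]······…
t=7: q0 h=27  …██████[·]······…
t=8: q0 h=28  …██████[·]······…
t=9: q0 h=29  …██████[·]······…
t=10: q0 h=30  …██████[·]······…
t=11: q0 h=31  …██████[·]······…
t=12: q0 h=32  …██████[·]······…
t=13: q0 h=33  …██████[·]······…
t=14: q0 h=34  …██████[·]······|
t=15: q0 h=35  …██████[·]·····|
t=16: q0 h=36  …██████[·]····|
t=17: q0 h=37  …██████[·]···|
t=18: q0 h=38  …██████[·]··|
t=19: q0 h=39  …██████[·]·|
t=20: q0 h=40  …██████[·]|
t=21: q0 h=40  …██████[█]|
t=22: q1 h=39  …██████[█]·|
t=23: q1 h=38  …██████[█]█·|
t=24: q1 h=37  …██████[█]██·|
t=25: q1 h=36  …██████[█]███·|
t=26: q1 h=35  …██████[█]████·|
t=27: q1 h=34  …██████[█]█████·|
t=28: q1 h=33  …██████[█]██████…
t=29: q1 h=32  …██████[█]██████…

32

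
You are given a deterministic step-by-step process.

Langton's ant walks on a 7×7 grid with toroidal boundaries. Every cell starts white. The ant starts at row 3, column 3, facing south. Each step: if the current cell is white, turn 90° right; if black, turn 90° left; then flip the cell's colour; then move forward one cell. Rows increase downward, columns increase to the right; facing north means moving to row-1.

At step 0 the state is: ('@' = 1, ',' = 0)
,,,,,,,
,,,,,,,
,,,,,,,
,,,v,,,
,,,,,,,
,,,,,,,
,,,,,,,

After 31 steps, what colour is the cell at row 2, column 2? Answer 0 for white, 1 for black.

step 0: ,,,,,,,
,,,,,,,
,,,,,,,
,,,v,,,
,,,,,,,
,,,,,,,
,,,,,,,
step 1: ,,,,,,,
,,,,,,,
,,,,,,,
,,<@,,,
,,,,,,,
,,,,,,,
,,,,,,,
step 2: ,,,,,,,
,,,,,,,
,,^,,,,
,,@@,,,
,,,,,,,
,,,,,,,
,,,,,,,
step 3: ,,,,,,,
,,,,,,,
,,@>,,,
,,@@,,,
,,,,,,,
,,,,,,,
,,,,,,,
step 4: ,,,,,,,
,,,,,,,
,,@@,,,
,,@v,,,
,,,,,,,
,,,,,,,
,,,,,,,
step 5: ,,,,,,,
,,,,,,,
,,@@,,,
,,@,>,,
,,,,,,,
,,,,,,,
,,,,,,,
step 6: ,,,,,,,
,,,,,,,
,,@@,,,
,,@,@,,
,,,,v,,
,,,,,,,
,,,,,,,
step 7: ,,,,,,,
,,,,,,,
,,@@,,,
,,@,@,,
,,,<@,,
,,,,,,,
,,,,,,,
step 8: ,,,,,,,
,,,,,,,
,,@@,,,
,,@^@,,
,,,@@,,
,,,,,,,
,,,,,,,
step 9: ,,,,,,,
,,,,,,,
,,@@,,,
,,@@>,,
,,,@@,,
,,,,,,,
,,,,,,,
step 10: ,,,,,,,
,,,,,,,
,,@@^,,
,,@@,,,
,,,@@,,
,,,,,,,
,,,,,,,
step 11: ,,,,,,,
,,,,,,,
,,@@@>,
,,@@,,,
,,,@@,,
,,,,,,,
,,,,,,,
step 12: ,,,,,,,
,,,,,,,
,,@@@@,
,,@@,v,
,,,@@,,
,,,,,,,
,,,,,,,
step 13: ,,,,,,,
,,,,,,,
,,@@@@,
,,@@<@,
,,,@@,,
,,,,,,,
,,,,,,,
step 14: ,,,,,,,
,,,,,,,
,,@@^@,
,,@@@@,
,,,@@,,
,,,,,,,
,,,,,,,
step 15: ,,,,,,,
,,,,,,,
,,@<,@,
,,@@@@,
,,,@@,,
,,,,,,,
,,,,,,,
step 16: ,,,,,,,
,,,,,,,
,,@,,@,
,,@v@@,
,,,@@,,
,,,,,,,
,,,,,,,
step 17: ,,,,,,,
,,,,,,,
,,@,,@,
,,@,>@,
,,,@@,,
,,,,,,,
,,,,,,,
step 18: ,,,,,,,
,,,,,,,
,,@,^@,
,,@,,@,
,,,@@,,
,,,,,,,
,,,,,,,
step 19: ,,,,,,,
,,,,,,,
,,@,@>,
,,@,,@,
,,,@@,,
,,,,,,,
,,,,,,,
step 20: ,,,,,,,
,,,,,^,
,,@,@,,
,,@,,@,
,,,@@,,
,,,,,,,
,,,,,,,
step 21: ,,,,,,,
,,,,,@>
,,@,@,,
,,@,,@,
,,,@@,,
,,,,,,,
,,,,,,,
step 22: ,,,,,,,
,,,,,@@
,,@,@,v
,,@,,@,
,,,@@,,
,,,,,,,
,,,,,,,
step 23: ,,,,,,,
,,,,,@@
,,@,@<@
,,@,,@,
,,,@@,,
,,,,,,,
,,,,,,,
step 24: ,,,,,,,
,,,,,^@
,,@,@@@
,,@,,@,
,,,@@,,
,,,,,,,
,,,,,,,
step 25: ,,,,,,,
,,,,<,@
,,@,@@@
,,@,,@,
,,,@@,,
,,,,,,,
,,,,,,,
step 26: ,,,,^,,
,,,,@,@
,,@,@@@
,,@,,@,
,,,@@,,
,,,,,,,
,,,,,,,
step 27: ,,,,@>,
,,,,@,@
,,@,@@@
,,@,,@,
,,,@@,,
,,,,,,,
,,,,,,,
step 28: ,,,,@@,
,,,,@v@
,,@,@@@
,,@,,@,
,,,@@,,
,,,,,,,
,,,,,,,
step 29: ,,,,@@,
,,,,<@@
,,@,@@@
,,@,,@,
,,,@@,,
,,,,,,,
,,,,,,,
step 30: ,,,,@@,
,,,,,@@
,,@,v@@
,,@,,@,
,,,@@,,
,,,,,,,
,,,,,,,
step 31: ,,,,@@,
,,,,,@@
,,@,,>@
,,@,,@,
,,,@@,,
,,,,,,,
,,,,,,,

1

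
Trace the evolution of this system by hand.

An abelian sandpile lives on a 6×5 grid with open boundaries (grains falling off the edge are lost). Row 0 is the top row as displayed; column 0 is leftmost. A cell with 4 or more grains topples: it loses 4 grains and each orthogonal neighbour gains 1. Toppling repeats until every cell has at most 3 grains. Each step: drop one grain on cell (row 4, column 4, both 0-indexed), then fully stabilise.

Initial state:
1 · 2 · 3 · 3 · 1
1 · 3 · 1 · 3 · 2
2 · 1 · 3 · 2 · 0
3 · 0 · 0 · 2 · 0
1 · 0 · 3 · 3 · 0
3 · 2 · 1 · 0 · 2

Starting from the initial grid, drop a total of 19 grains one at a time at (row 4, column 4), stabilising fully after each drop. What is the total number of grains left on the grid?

[0] 1 · 2 · 3 · 3 · 1
1 · 3 · 1 · 3 · 2
2 · 1 · 3 · 2 · 0
3 · 0 · 0 · 2 · 0
1 · 0 · 3 · 3 · 0
3 · 2 · 1 · 0 · 2
[1] 1 · 2 · 3 · 3 · 1
1 · 3 · 1 · 3 · 2
2 · 1 · 3 · 2 · 0
3 · 0 · 0 · 2 · 0
1 · 0 · 3 · 3 · 1
3 · 2 · 1 · 0 · 2
[2] 1 · 2 · 3 · 3 · 1
1 · 3 · 1 · 3 · 2
2 · 1 · 3 · 2 · 0
3 · 0 · 0 · 2 · 0
1 · 0 · 3 · 3 · 2
3 · 2 · 1 · 0 · 2
[3] 1 · 2 · 3 · 3 · 1
1 · 3 · 1 · 3 · 2
2 · 1 · 3 · 2 · 0
3 · 0 · 0 · 2 · 0
1 · 0 · 3 · 3 · 3
3 · 2 · 1 · 0 · 2
[4] 1 · 2 · 3 · 3 · 1
1 · 3 · 1 · 3 · 2
2 · 1 · 3 · 2 · 0
3 · 0 · 1 · 3 · 1
1 · 1 · 0 · 1 · 1
3 · 2 · 2 · 1 · 3
[5] 1 · 2 · 3 · 3 · 1
1 · 3 · 1 · 3 · 2
2 · 1 · 3 · 2 · 0
3 · 0 · 1 · 3 · 1
1 · 1 · 0 · 1 · 2
3 · 2 · 2 · 1 · 3
[6] 1 · 2 · 3 · 3 · 1
1 · 3 · 1 · 3 · 2
2 · 1 · 3 · 2 · 0
3 · 0 · 1 · 3 · 1
1 · 1 · 0 · 1 · 3
3 · 2 · 2 · 1 · 3
[7] 1 · 2 · 3 · 3 · 1
1 · 3 · 1 · 3 · 2
2 · 1 · 3 · 2 · 0
3 · 0 · 1 · 3 · 2
1 · 1 · 0 · 2 · 1
3 · 2 · 2 · 2 · 0
[8] 1 · 2 · 3 · 3 · 1
1 · 3 · 1 · 3 · 2
2 · 1 · 3 · 2 · 0
3 · 0 · 1 · 3 · 2
1 · 1 · 0 · 2 · 2
3 · 2 · 2 · 2 · 0
[9] 1 · 2 · 3 · 3 · 1
1 · 3 · 1 · 3 · 2
2 · 1 · 3 · 2 · 0
3 · 0 · 1 · 3 · 2
1 · 1 · 0 · 2 · 3
3 · 2 · 2 · 2 · 0
[10] 1 · 2 · 3 · 3 · 1
1 · 3 · 1 · 3 · 2
2 · 1 · 3 · 2 · 0
3 · 0 · 1 · 3 · 3
1 · 1 · 0 · 3 · 0
3 · 2 · 2 · 2 · 1
[11] 1 · 2 · 3 · 3 · 1
1 · 3 · 1 · 3 · 2
2 · 1 · 3 · 2 · 0
3 · 0 · 1 · 3 · 3
1 · 1 · 0 · 3 · 1
3 · 2 · 2 · 2 · 1
[12] 1 · 2 · 3 · 3 · 1
1 · 3 · 1 · 3 · 2
2 · 1 · 3 · 2 · 0
3 · 0 · 1 · 3 · 3
1 · 1 · 0 · 3 · 2
3 · 2 · 2 · 2 · 1
[13] 1 · 2 · 3 · 3 · 1
1 · 3 · 1 · 3 · 2
2 · 1 · 3 · 2 · 0
3 · 0 · 1 · 3 · 3
1 · 1 · 0 · 3 · 3
3 · 2 · 2 · 2 · 1
[14] 1 · 2 · 3 · 3 · 1
1 · 3 · 1 · 3 · 2
2 · 1 · 3 · 3 · 1
3 · 0 · 2 · 1 · 1
1 · 1 · 1 · 1 · 2
3 · 2 · 2 · 3 · 2
[15] 1 · 2 · 3 · 3 · 1
1 · 3 · 1 · 3 · 2
2 · 1 · 3 · 3 · 1
3 · 0 · 2 · 1 · 1
1 · 1 · 1 · 1 · 3
3 · 2 · 2 · 3 · 2
[16] 1 · 2 · 3 · 3 · 1
1 · 3 · 1 · 3 · 2
2 · 1 · 3 · 3 · 1
3 · 0 · 2 · 1 · 2
1 · 1 · 1 · 2 · 0
3 · 2 · 2 · 3 · 3
[17] 1 · 2 · 3 · 3 · 1
1 · 3 · 1 · 3 · 2
2 · 1 · 3 · 3 · 1
3 · 0 · 2 · 1 · 2
1 · 1 · 1 · 2 · 1
3 · 2 · 2 · 3 · 3
[18] 1 · 2 · 3 · 3 · 1
1 · 3 · 1 · 3 · 2
2 · 1 · 3 · 3 · 1
3 · 0 · 2 · 1 · 2
1 · 1 · 1 · 2 · 2
3 · 2 · 2 · 3 · 3
[19] 1 · 2 · 3 · 3 · 1
1 · 3 · 1 · 3 · 2
2 · 1 · 3 · 3 · 1
3 · 0 · 2 · 1 · 2
1 · 1 · 1 · 2 · 3
3 · 2 · 2 · 3 · 3

59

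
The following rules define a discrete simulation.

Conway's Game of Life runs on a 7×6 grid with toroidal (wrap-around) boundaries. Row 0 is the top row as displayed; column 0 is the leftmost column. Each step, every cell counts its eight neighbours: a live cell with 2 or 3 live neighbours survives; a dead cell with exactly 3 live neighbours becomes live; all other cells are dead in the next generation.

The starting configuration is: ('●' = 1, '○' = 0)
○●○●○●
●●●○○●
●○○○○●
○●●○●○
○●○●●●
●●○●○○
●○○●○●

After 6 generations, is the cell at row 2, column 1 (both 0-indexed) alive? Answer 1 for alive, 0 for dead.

[0] ○●○●○●
●●●○○●
●○○○○●
○●●○●○
○●○●●●
●●○●○○
●○○●○●
[1] ○○○●○○
○○●○○○
○○○●●○
○●●○○○
○○○○○●
○●○●○○
○○○●○●
[2] ○○●●●○
○○●○●○
○●○●○○
○○●●●○
●●○○○○
●○●○○○
○○○●○○
[3] ○○●○●○
○●○○●○
○●○○○○
●○○●●○
●○○○○●
●○●○○○
○●○○●○
[4] ○●●○●●
○●●●○○
●●●●●●
●●○○●○
●○○●●○
●○○○○○
○●●○○●
[5] ○○○○●●
○○○○○○
○○○○○○
○○○○○○
●○○●●○
●○●●●○
○○●●●●
[6] ○○○○○●
○○○○○○
○○○○○○
○○○○○○
○●●○●○
●○○○○○
●●●○○○

0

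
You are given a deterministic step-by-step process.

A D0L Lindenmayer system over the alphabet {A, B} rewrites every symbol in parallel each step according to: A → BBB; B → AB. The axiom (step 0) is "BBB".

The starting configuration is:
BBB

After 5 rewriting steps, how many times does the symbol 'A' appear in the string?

k=0  BBB
k=1  ABABAB
k=2  BBBABBBBABBBBAB
k=3  ABABABBBBABABABABBBBABABABABBBBAB
k=4  BBBABBBBABBBBABABABABBBBABBBBABBBBABBBBABABABABBBBABBBBABBBBABBBBABABABABBBBAB
k=5  ABABABBBBABABABABBBBABABABABBBBABBBBABBBBABBBBABABABABBBBA…BABABBBBABABABABBBBABABABABBBBABBBBABBBBABBBBABABABABBBBAB  (len 177)

57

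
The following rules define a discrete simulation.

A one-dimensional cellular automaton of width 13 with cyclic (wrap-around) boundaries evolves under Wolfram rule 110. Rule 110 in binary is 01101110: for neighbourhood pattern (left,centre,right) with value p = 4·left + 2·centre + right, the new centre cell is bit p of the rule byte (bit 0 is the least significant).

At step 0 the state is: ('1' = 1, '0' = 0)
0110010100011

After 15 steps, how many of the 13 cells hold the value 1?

t=0: 0110010100011
t=1: 1110111100111
t=2: 0011100101100
t=3: 0110101111100
t=4: 1111111000100
t=5: 1000001001101
t=6: 1000011011111
t=7: 1000111110000
t=8: 1001100010001
t=9: 1011100110011
t=10: 1110101110110
t=11: 1011111011111
t=12: 1110001110000
t=13: 1010011010001
t=14: 1110111110011
t=15: 0011100010110

6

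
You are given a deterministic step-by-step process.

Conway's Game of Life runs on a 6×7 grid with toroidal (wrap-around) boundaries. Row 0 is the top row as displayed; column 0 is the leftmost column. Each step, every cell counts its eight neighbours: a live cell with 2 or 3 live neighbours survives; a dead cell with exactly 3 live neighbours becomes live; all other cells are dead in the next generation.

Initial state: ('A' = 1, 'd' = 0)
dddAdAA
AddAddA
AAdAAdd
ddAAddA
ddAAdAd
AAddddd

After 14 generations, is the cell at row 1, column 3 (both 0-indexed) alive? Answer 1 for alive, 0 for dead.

0

0) dddAdAA
AddAddA
AAdAAdd
ddAAddA
ddAAdAd
AAddddd
1) dAAdAAd
dAdAddd
dAddAAd
AddddAA
AddAAdA
AAdAdAd
2) dddddAA
AAdAddd
dAAdAAd
dAdAddd
ddAAddd
ddddddd
3) AdddddA
AAdAddd
ddddAdd
dAddddd
ddAAddd
ddddddd
4) AAddddA
AAddddA
AAAdddd
ddAAddd
ddAdddd
ddddddd
5) dAddddA
ddddddd
dddAddA
dddAddd
ddAAddd
AAddddd
6) dAddddd
Adddddd
ddddddd
dddAAdd
dAAAddd
AAddddd
7) dAddddd
ddddddd
ddddddd
dddAAdd
AAdAAdd
Adddddd
8) ddddddd
ddddddd
ddddddd
ddAAAdd
AAAAAdd
AdAdddd
9) ddddddd
ddddddd
dddAddd
ddddAdd
AdddAdd
AdAdddd
10) ddddddd
ddddddd
ddddddd
dddAAdd
dAdAddd
dAddddd
11) ddddddd
ddddddd
ddddddd
ddAAAdd
dddAAdd
ddAdddd
12) ddddddd
ddddddd
dddAddd
ddAdAdd
ddddAdd
dddAddd
13) ddddddd
ddddddd
dddAddd
ddddAdd
ddddAdd
ddddddd
14) ddddddd
ddddddd
ddddddd
dddAAdd
ddddddd
ddddddd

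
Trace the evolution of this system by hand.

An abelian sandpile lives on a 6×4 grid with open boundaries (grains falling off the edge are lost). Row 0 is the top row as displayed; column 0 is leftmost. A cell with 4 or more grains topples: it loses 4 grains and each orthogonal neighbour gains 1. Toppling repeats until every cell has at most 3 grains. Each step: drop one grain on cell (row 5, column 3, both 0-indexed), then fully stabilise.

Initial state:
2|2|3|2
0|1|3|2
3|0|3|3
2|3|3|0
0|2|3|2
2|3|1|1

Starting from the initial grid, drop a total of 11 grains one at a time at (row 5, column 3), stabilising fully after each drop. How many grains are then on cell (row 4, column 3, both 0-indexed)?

step 0: 2|2|3|2
0|1|3|2
3|0|3|3
2|3|3|0
0|2|3|2
2|3|1|1
step 1: 2|2|3|2
0|1|3|2
3|0|3|3
2|3|3|0
0|2|3|2
2|3|1|2
step 2: 2|2|3|2
0|1|3|2
3|0|3|3
2|3|3|0
0|2|3|2
2|3|1|3
step 3: 2|2|3|2
0|1|3|2
3|0|3|3
2|3|3|0
0|2|3|3
2|3|2|0
step 4: 2|2|3|2
0|1|3|2
3|0|3|3
2|3|3|0
0|2|3|3
2|3|2|1
step 5: 2|2|3|2
0|1|3|2
3|0|3|3
2|3|3|0
0|2|3|3
2|3|2|2
step 6: 2|2|3|2
0|1|3|2
3|0|3|3
2|3|3|0
0|2|3|3
2|3|2|3
step 7: 2|3|1|0
0|2|2|1
3|2|2|1
3|1|2|3
1|1|3|1
3|1|1|2
step 8: 2|3|1|0
0|2|2|1
3|2|2|1
3|1|2|3
1|1|3|1
3|1|1|3
step 9: 2|3|1|0
0|2|2|1
3|2|2|1
3|1|2|3
1|1|3|2
3|1|2|0
step 10: 2|3|1|0
0|2|2|1
3|2|2|1
3|1|2|3
1|1|3|2
3|1|2|1
step 11: 2|3|1|0
0|2|2|1
3|2|2|1
3|1|2|3
1|1|3|2
3|1|2|2

2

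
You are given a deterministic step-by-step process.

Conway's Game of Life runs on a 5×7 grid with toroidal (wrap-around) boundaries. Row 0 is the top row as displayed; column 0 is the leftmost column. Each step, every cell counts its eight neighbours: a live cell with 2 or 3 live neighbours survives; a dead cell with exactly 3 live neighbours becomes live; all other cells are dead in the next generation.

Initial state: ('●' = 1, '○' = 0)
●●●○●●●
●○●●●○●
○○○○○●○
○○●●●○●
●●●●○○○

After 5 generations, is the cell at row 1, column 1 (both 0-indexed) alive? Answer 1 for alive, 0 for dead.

step 0: ●●●○●●●
●○●●●○●
○○○○○●○
○○●●●○●
●●●●○○○
step 1: ○○○○○○○
○○●○○○○
●●○○○○○
●○○○●●●
○○○○○○○
step 2: ○○○○○○○
○●○○○○○
●●○○○●○
●●○○○●●
○○○○○●●
step 3: ○○○○○○○
●●○○○○○
○○●○○●○
○●○○●○○
○○○○○●○
step 4: ○○○○○○○
○●○○○○○
●○●○○○○
○○○○●●○
○○○○○○○
step 5: ○○○○○○○
○●○○○○○
○●○○○○○
○○○○○○○
○○○○○○○

1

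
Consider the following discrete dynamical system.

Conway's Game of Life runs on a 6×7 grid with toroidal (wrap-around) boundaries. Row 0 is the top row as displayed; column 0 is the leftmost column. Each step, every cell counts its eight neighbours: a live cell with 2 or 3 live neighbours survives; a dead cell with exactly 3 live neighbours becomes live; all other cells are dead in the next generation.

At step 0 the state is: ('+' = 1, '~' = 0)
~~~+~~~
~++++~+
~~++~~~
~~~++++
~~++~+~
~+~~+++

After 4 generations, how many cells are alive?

0) ~~~+~~~
~++++~+
~~++~~~
~~~++++
~~++~+~
~+~~+++
1) ~+~~~~+
~+~~+~~
++~~~~+
~~~~~++
+~+~~~~
~~~~~++
2) ~~~~~~+
~++~~++
~+~~~~+
~~~~~+~
+~~~~~~
~+~~~++
3) ~++~~~~
~++~~++
~++~~~+
+~~~~~+
+~~~~+~
~~~~~++
4) ~++~~~~
~~~+~++
~~+~~~~
~~~~~+~
+~~~~+~
++~~~++

13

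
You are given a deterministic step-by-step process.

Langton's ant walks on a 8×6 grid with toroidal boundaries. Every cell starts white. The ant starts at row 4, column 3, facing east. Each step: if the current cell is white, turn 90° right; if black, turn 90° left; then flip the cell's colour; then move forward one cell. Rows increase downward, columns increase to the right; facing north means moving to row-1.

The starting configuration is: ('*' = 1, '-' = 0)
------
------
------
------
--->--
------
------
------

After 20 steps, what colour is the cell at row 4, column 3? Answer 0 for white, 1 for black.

[0] ------
------
------
------
--->--
------
------
------
[1] ------
------
------
------
---*--
---v--
------
------
[2] ------
------
------
------
---*--
--<*--
------
------
[3] ------
------
------
------
--^*--
--**--
------
------
[4] ------
------
------
------
--*>--
--**--
------
------
[5] ------
------
------
---^--
--*---
--**--
------
------
[6] ------
------
------
---*>-
--*---
--**--
------
------
[7] ------
------
------
---**-
--*-v-
--**--
------
------
[8] ------
------
------
---**-
--*<*-
--**--
------
------
[9] ------
------
------
---^*-
--***-
--**--
------
------
[10] ------
------
------
--<-*-
--***-
--**--
------
------
[11] ------
------
--^---
--*-*-
--***-
--**--
------
------
[12] ------
------
--*>--
--*-*-
--***-
--**--
------
------
[13] ------
------
--**--
--*v*-
--***-
--**--
------
------
[14] ------
------
--**--
--<**-
--***-
--**--
------
------
[15] ------
------
--**--
---**-
--v**-
--**--
------
------
[16] ------
------
--**--
---**-
--->*-
--**--
------
------
[17] ------
------
--**--
---^*-
----*-
--**--
------
------
[18] ------
------
--**--
--<-*-
----*-
--**--
------
------
[19] ------
------
--^*--
--*-*-
----*-
--**--
------
------
[20] ------
------
-<-*--
--*-*-
----*-
--**--
------
------

0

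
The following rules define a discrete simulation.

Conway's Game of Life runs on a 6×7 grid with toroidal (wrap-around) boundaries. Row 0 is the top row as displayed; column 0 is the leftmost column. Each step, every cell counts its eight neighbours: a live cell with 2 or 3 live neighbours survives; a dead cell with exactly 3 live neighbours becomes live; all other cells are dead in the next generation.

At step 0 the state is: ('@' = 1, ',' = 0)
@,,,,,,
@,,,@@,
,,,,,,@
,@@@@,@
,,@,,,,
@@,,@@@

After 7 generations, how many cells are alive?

19

k=0  @,,,,,,
@,,,@@,
,,,,,,@
,@@@@,@
,,@,,,,
@@,,@@@
k=1  ,,,,,,,
@,,,,@,
,@@,,,@
@@@@,@,
,,,,,,,
@@,,,@@
k=2  ,@,,,@,
@@,,,,@
,,,@@@,
@,,@,,@
,,,,@@,
@,,,,,@
k=3  ,@,,,@,
@@@,,,@
,@@@@@,
,,,@,,@
,,,,@@,
@,,,@,@
k=4  ,,@,,@,
,,,,,,@
,,,,@@,
,,,,,,@
@,,@@,,
@,,,@,@
k=5  @,,,,@,
,,,,@,@
,,,,,@@
,,,@,,@
@,,@@,,
@@,,@,@
k=6  ,@,,@,,
@,,,@,,
@,,,@,@
@,,@,,@
,@@@@,,
,@,@@,,
k=7  @@@,@@,
@@,@@,@
,@,@@,,
,,,,,,@
,@,,,@,
@@,,,@,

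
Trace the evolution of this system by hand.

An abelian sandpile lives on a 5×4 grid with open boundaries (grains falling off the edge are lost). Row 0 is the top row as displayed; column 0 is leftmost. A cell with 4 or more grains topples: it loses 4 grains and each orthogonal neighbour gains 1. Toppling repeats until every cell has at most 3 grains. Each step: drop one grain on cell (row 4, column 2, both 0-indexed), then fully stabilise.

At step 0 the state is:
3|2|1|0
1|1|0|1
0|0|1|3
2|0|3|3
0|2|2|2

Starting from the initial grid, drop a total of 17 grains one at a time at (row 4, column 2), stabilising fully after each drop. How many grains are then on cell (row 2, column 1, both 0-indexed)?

2

step 0: 3|2|1|0
1|1|0|1
0|0|1|3
2|0|3|3
0|2|2|2
step 1: 3|2|1|0
1|1|0|1
0|0|1|3
2|0|3|3
0|2|3|2
step 2: 3|2|1|0
1|1|0|2
0|0|3|0
2|1|1|2
0|3|2|0
step 3: 3|2|1|0
1|1|0|2
0|0|3|0
2|1|1|2
0|3|3|0
step 4: 3|2|1|0
1|1|0|2
0|0|3|0
2|2|2|2
1|0|1|1
step 5: 3|2|1|0
1|1|0|2
0|0|3|0
2|2|2|2
1|0|2|1
step 6: 3|2|1|0
1|1|0|2
0|0|3|0
2|2|2|2
1|0|3|1
step 7: 3|2|1|0
1|1|0|2
0|0|3|0
2|2|3|2
1|1|0|2
step 8: 3|2|1|0
1|1|0|2
0|0|3|0
2|2|3|2
1|1|1|2
step 9: 3|2|1|0
1|1|0|2
0|0|3|0
2|2|3|2
1|1|2|2
step 10: 3|2|1|0
1|1|0|2
0|0|3|0
2|2|3|2
1|1|3|2
step 11: 3|2|1|0
1|1|1|2
0|1|0|1
2|3|1|3
1|2|1|3
step 12: 3|2|1|0
1|1|1|2
0|1|0|1
2|3|1|3
1|2|2|3
step 13: 3|2|1|0
1|1|1|2
0|1|0|1
2|3|1|3
1|2|3|3
step 14: 3|2|1|0
1|1|1|2
0|1|0|2
2|3|3|0
1|3|1|1
step 15: 3|2|1|0
1|1|1|2
0|1|0|2
2|3|3|0
1|3|2|1
step 16: 3|2|1|0
1|1|1|2
0|1|0|2
2|3|3|0
1|3|3|1
step 17: 3|2|1|0
1|1|1|2
0|2|1|2
3|1|1|1
2|1|2|2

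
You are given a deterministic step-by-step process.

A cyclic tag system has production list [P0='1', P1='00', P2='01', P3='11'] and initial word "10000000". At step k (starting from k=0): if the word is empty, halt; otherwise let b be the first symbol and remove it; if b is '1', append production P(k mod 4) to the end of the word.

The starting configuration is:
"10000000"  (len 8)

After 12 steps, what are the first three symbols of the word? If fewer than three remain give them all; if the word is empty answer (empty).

gen 0: "10000000"  (len 8)
gen 1: "00000001"  (len 8)
gen 2: "0000001"  (len 7)
gen 3: "000001"  (len 6)
gen 4: "00001"  (len 5)
gen 5: "0001"  (len 4)
gen 6: "001"  (len 3)
gen 7: "01"  (len 2)
gen 8: "1"  (len 1)
gen 9: "1"  (len 1)
gen 10: "00"  (len 2)
gen 11: "0"  (len 1)
gen 12: (halted — word empty)

(empty)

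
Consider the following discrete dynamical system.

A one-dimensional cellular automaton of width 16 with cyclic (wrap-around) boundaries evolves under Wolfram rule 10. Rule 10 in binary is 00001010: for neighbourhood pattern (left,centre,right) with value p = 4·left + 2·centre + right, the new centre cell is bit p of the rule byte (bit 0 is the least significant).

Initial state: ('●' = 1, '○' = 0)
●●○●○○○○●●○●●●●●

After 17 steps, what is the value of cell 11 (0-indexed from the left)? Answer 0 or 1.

1

k=0  ●●○●○○○○●●○●●●●●
k=1  ○○○○○○○●●○○●○○○○
k=2  ○○○○○○●●○○●○○○○○
k=3  ○○○○○●●○○●○○○○○○
k=4  ○○○○●●○○●○○○○○○○
k=5  ○○○●●○○●○○○○○○○○
k=6  ○○●●○○●○○○○○○○○○
k=7  ○●●○○●○○○○○○○○○○
k=8  ●●○○●○○○○○○○○○○○
k=9  ●○○●○○○○○○○○○○○●
k=10  ○○●○○○○○○○○○○○●●
k=11  ○●○○○○○○○○○○○●●○
k=12  ●○○○○○○○○○○○●●○○
k=13  ○○○○○○○○○○○●●○○●
k=14  ○○○○○○○○○○●●○○●○
k=15  ○○○○○○○○○●●○○●○○
k=16  ○○○○○○○○●●○○●○○○
k=17  ○○○○○○○●●○○●○○○○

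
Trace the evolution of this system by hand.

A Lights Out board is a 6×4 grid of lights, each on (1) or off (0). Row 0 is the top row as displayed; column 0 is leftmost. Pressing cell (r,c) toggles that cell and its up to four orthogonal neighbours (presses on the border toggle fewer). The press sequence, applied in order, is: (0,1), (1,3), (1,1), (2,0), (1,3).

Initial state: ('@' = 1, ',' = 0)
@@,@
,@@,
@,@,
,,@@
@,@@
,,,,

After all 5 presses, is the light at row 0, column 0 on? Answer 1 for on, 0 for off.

0

step 0: @@,@
,@@,
@,@,
,,@@
@,@@
,,,,
step 1: ,,@@
,,@,
@,@,
,,@@
@,@@
,,,,
step 2: ,,@,
,,,@
@,@@
,,@@
@,@@
,,,,
step 3: ,@@,
@@@@
@@@@
,,@@
@,@@
,,,,
step 4: ,@@,
,@@@
,,@@
@,@@
@,@@
,,,,
step 5: ,@@@
,@,,
,,@,
@,@@
@,@@
,,,,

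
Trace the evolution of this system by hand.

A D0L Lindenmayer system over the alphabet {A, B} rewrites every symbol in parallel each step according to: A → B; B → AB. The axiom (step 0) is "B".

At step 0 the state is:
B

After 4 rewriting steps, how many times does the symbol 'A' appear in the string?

[0] B
[1] AB
[2] BAB
[3] ABBAB
[4] BABABBAB

3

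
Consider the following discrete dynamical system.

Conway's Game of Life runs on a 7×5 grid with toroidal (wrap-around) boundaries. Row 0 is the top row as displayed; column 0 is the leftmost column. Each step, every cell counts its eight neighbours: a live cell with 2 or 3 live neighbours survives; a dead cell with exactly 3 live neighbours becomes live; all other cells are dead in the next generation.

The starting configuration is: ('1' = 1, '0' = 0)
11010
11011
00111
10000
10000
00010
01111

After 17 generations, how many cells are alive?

9

0) 11010
11011
00111
10000
10000
00010
01111
1) 00000
00000
00100
11010
00001
11010
01000
2) 00000
00000
01100
11111
00010
11101
11100
3) 01000
00000
00001
10001
00000
00001
00111
4) 00110
00000
10001
10001
10001
00001
10111
5) 01100
00011
10001
01010
00010
01000
11100
6) 00001
01111
10100
10110
00000
11000
10000
7) 01101
01101
10000
00111
10101
11000
11001
8) 00001
00101
10000
00100
00100
00110
00011
9) 10001
10011
01010
01000
01100
00101
00101
10) 01000
01110
01010
11000
11110
10100
01001
11) 01010
11010
00011
00010
00010
00000
01100
12) 00011
11010
10010
00110
00000
00100
01100
13) 00011
11010
10010
00111
00110
01100
01100
14) 00011
11010
10000
01000
00001
00000
11000
15) 00010
11110
10101
10000
00000
10000
10001
16) 00010
10000
00100
11001
00000
10001
10001
17) 10000
00000
00001
11000
01000
10001
10010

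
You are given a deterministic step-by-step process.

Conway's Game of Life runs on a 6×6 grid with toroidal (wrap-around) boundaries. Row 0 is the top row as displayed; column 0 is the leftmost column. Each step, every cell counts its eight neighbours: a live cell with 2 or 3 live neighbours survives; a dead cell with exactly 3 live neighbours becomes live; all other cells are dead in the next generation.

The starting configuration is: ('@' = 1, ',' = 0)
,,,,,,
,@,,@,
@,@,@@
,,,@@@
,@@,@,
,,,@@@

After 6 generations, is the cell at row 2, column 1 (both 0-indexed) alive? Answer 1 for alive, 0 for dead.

0

t=0: ,,,,,,
,@,,@,
@,@,@@
,,,@@@
,@@,@,
,,,@@@
t=1: ,,,@,@
@@,@@,
@@@,,,
,,,,,,
@,@,,,
,,@@@@
t=2: ,@,,,,
,,,@@,
@,@@,@
@,@,,,
,@@,@@
@@@,,@
t=3: ,@,@@@
@@,@@@
@,@,,@
,,,,,,
,,,,@,
,,,@@@
t=4: ,@,,,,
,,,,,,
,,@@,,
,,,,,@
,,,@@@
@,@,,,
t=5: ,@,,,,
,,@,,,
,,,,,,
,,@,,@
@,,@@@
@@@@@@
t=6: ,,,,@@
,,,,,,
,,,,,,
@,,@,@
,,,,,,
,,,,,,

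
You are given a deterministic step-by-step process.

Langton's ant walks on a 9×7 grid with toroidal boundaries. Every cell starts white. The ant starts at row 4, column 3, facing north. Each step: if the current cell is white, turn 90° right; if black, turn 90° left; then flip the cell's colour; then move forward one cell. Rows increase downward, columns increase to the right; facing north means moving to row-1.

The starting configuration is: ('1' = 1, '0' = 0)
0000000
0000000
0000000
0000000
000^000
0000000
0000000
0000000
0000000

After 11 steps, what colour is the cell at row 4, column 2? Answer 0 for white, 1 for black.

0

[0] 0000000
0000000
0000000
0000000
000^000
0000000
0000000
0000000
0000000
[1] 0000000
0000000
0000000
0000000
0001>00
0000000
0000000
0000000
0000000
[2] 0000000
0000000
0000000
0000000
0001100
0000v00
0000000
0000000
0000000
[3] 0000000
0000000
0000000
0000000
0001100
000<100
0000000
0000000
0000000
[4] 0000000
0000000
0000000
0000000
000^100
0001100
0000000
0000000
0000000
[5] 0000000
0000000
0000000
0000000
00<0100
0001100
0000000
0000000
0000000
[6] 0000000
0000000
0000000
00^0000
0010100
0001100
0000000
0000000
0000000
[7] 0000000
0000000
0000000
001>000
0010100
0001100
0000000
0000000
0000000
[8] 0000000
0000000
0000000
0011000
001v100
0001100
0000000
0000000
0000000
[9] 0000000
0000000
0000000
0011000
00<1100
0001100
0000000
0000000
0000000
[10] 0000000
0000000
0000000
0011000
0001100
00v1100
0000000
0000000
0000000
[11] 0000000
0000000
0000000
0011000
0001100
0<11100
0000000
0000000
0000000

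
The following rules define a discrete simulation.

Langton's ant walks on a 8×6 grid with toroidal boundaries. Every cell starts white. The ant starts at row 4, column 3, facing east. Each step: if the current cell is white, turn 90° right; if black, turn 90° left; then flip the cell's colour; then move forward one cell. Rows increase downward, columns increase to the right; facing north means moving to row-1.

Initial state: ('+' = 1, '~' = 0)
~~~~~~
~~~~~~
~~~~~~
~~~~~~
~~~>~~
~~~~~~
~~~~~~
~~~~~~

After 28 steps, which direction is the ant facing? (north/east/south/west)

east

gen 0: ~~~~~~
~~~~~~
~~~~~~
~~~~~~
~~~>~~
~~~~~~
~~~~~~
~~~~~~
gen 1: ~~~~~~
~~~~~~
~~~~~~
~~~~~~
~~~+~~
~~~v~~
~~~~~~
~~~~~~
gen 2: ~~~~~~
~~~~~~
~~~~~~
~~~~~~
~~~+~~
~~<+~~
~~~~~~
~~~~~~
gen 3: ~~~~~~
~~~~~~
~~~~~~
~~~~~~
~~^+~~
~~++~~
~~~~~~
~~~~~~
gen 4: ~~~~~~
~~~~~~
~~~~~~
~~~~~~
~~+>~~
~~++~~
~~~~~~
~~~~~~
gen 5: ~~~~~~
~~~~~~
~~~~~~
~~~^~~
~~+~~~
~~++~~
~~~~~~
~~~~~~
gen 6: ~~~~~~
~~~~~~
~~~~~~
~~~+>~
~~+~~~
~~++~~
~~~~~~
~~~~~~
gen 7: ~~~~~~
~~~~~~
~~~~~~
~~~++~
~~+~v~
~~++~~
~~~~~~
~~~~~~
gen 8: ~~~~~~
~~~~~~
~~~~~~
~~~++~
~~+<+~
~~++~~
~~~~~~
~~~~~~
gen 9: ~~~~~~
~~~~~~
~~~~~~
~~~^+~
~~+++~
~~++~~
~~~~~~
~~~~~~
gen 10: ~~~~~~
~~~~~~
~~~~~~
~~<~+~
~~+++~
~~++~~
~~~~~~
~~~~~~
gen 11: ~~~~~~
~~~~~~
~~^~~~
~~+~+~
~~+++~
~~++~~
~~~~~~
~~~~~~
gen 12: ~~~~~~
~~~~~~
~~+>~~
~~+~+~
~~+++~
~~++~~
~~~~~~
~~~~~~
gen 13: ~~~~~~
~~~~~~
~~++~~
~~+v+~
~~+++~
~~++~~
~~~~~~
~~~~~~
gen 14: ~~~~~~
~~~~~~
~~++~~
~~<++~
~~+++~
~~++~~
~~~~~~
~~~~~~
gen 15: ~~~~~~
~~~~~~
~~++~~
~~~++~
~~v++~
~~++~~
~~~~~~
~~~~~~
gen 16: ~~~~~~
~~~~~~
~~++~~
~~~++~
~~~>+~
~~++~~
~~~~~~
~~~~~~
gen 17: ~~~~~~
~~~~~~
~~++~~
~~~^+~
~~~~+~
~~++~~
~~~~~~
~~~~~~
gen 18: ~~~~~~
~~~~~~
~~++~~
~~<~+~
~~~~+~
~~++~~
~~~~~~
~~~~~~
gen 19: ~~~~~~
~~~~~~
~~^+~~
~~+~+~
~~~~+~
~~++~~
~~~~~~
~~~~~~
gen 20: ~~~~~~
~~~~~~
~<~+~~
~~+~+~
~~~~+~
~~++~~
~~~~~~
~~~~~~
gen 21: ~~~~~~
~^~~~~
~+~+~~
~~+~+~
~~~~+~
~~++~~
~~~~~~
~~~~~~
gen 22: ~~~~~~
~+>~~~
~+~+~~
~~+~+~
~~~~+~
~~++~~
~~~~~~
~~~~~~
gen 23: ~~~~~~
~++~~~
~+v+~~
~~+~+~
~~~~+~
~~++~~
~~~~~~
~~~~~~
gen 24: ~~~~~~
~++~~~
~<++~~
~~+~+~
~~~~+~
~~++~~
~~~~~~
~~~~~~
gen 25: ~~~~~~
~++~~~
~~++~~
~v+~+~
~~~~+~
~~++~~
~~~~~~
~~~~~~
gen 26: ~~~~~~
~++~~~
~~++~~
<++~+~
~~~~+~
~~++~~
~~~~~~
~~~~~~
gen 27: ~~~~~~
~++~~~
^~++~~
+++~+~
~~~~+~
~~++~~
~~~~~~
~~~~~~
gen 28: ~~~~~~
~++~~~
+>++~~
+++~+~
~~~~+~
~~++~~
~~~~~~
~~~~~~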